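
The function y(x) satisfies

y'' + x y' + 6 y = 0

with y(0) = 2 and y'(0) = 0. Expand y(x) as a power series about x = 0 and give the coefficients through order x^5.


Ansatz: y(x) = sum_{n>=0} a_n x^n, so y'(x) = sum_{n>=1} n a_n x^(n-1) and y''(x) = sum_{n>=2} n(n-1) a_n x^(n-2).
Substitute into P(x) y'' + Q(x) y' + R(x) y = 0 with P(x) = 1, Q(x) = x, R(x) = 6, and match powers of x.
Initial conditions: a_0 = 2, a_1 = 0.
Setting the coefficient of each power of x to zero and solving order by order (substituting the coefficients already found):
  x^0: 2 a_2 + 6 a_0 = 0  ->  2 a_2 = -6 a_0 = -12  ->  a_2 = -6
  x^1: 6 a_3 + 7 a_1 = 0  ->  6 a_3 = -7 a_1 = 0  ->  a_3 = 0
  x^2: 12 a_4 + 8 a_2 = 0  ->  12 a_4 = -8 a_2 = 48  ->  a_4 = 4
  x^3: 20 a_5 + 9 a_3 = 0  ->  20 a_5 = -9 a_3 = 0  ->  a_5 = 0
Truncated series: y(x) = 2 - 6 x^2 + 4 x^4 + O(x^6).

a_0 = 2; a_1 = 0; a_2 = -6; a_3 = 0; a_4 = 4; a_5 = 0


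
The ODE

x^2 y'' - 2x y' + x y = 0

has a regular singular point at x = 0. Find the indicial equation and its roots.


Divide by x^2 to reach normal form y'' + P_1(x) y' + P_2(x) y = 0 with P_1(x) = -2/x and P_2(x) = 1/x.
x = 0 is a singular point because the y'-coefficient -2/x has a pole at x = 0 and the y-coefficient 1/x has a pole at x = 0.
It is a regular singular point because x P_1(x) = p(x) = -2 and x^2 P_2(x) = q(x) = x are polynomials, hence analytic at x = 0.
p(0) = -2,  q(0) = 0.
Indicial equation: r(r-1) + p(0) r + q(0) = 0, i.e. r^2 + (p(0) - 1) r + q(0) = 0, i.e. r^2 - 3 r = 0.
Discriminant: (-3)^2 - 4(0) = 9, so r = (3 ± 3)/2.
Solving: r_1 = 3, r_2 = 0.

indicial: r^2 - 3 r = 0; roots r_1 = 3, r_2 = 0


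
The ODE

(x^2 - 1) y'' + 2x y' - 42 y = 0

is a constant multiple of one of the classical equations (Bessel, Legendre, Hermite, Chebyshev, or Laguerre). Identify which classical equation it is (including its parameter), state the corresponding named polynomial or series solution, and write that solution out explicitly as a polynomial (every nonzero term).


All three coefficients share the factor -1; dividing through by -1 gives  (1 - x^2) y'' - 2x y' + 42 y = 0.
This matches the Legendre equation (1 - x^2) y'' - 2x y' + n(n+1) y = 0 (note the -2x y' term) with n(n+1) = 42, so n = 6; the polynomial solution is P_6(x).
With y = sum_k a_k x^k, matching x^k gives (k+2)(k+1) a_{k+2} = [k(k+1) - n(n+1)] a_k = (k - 6)(k + 7) a_k. The right side vanishes at k = 6, so the series with the parity of 6 terminates at degree 6.
Standard normalization (P_n(1) = 1): leading coefficient (2n)!/(2^n (n!)^2) = 479001600/(64*518400) = 231/16, so a_6 = 231/16. Work downward with a_k = (k+1)(k+2) a_{k+2} / ((k - 6)(k + 7)):
  a_4 = (5)(6)(231/16) / ((4 - 6)(4 + 7)) = (3465/8)/(-22) = -315/16
  a_2 = (3)(4)(-315/16) / ((2 - 6)(2 + 7)) = (-945/4)/(-36) = 105/16
  a_0 = (1)(2)(105/16) / ((0 - 6)(0 + 7)) = (105/8)/(-42) = -5/16
Hence P_6(x) = 231 x^6/16 - 315 x^4/16 + 105 x^2/16 - 5/16.

P_6(x); series = 231 x^6/16 - 315 x^4/16 + 105 x^2/16 - 5/16


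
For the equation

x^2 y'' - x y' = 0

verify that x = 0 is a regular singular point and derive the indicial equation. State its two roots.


Divide by x^2 to reach normal form y'' + P_1(x) y' + P_2(x) y = 0 with P_1(x) = -1/x and P_2(x) = 0.
x = 0 is a singular point because the y'-coefficient -1/x has a pole at x = 0.
It is a regular singular point because x P_1(x) = p(x) = -1 and x^2 P_2(x) = q(x) = 0 are polynomials, hence analytic at x = 0.
p(0) = -1,  q(0) = 0.
Indicial equation: r(r-1) + p(0) r + q(0) = 0, i.e. r^2 + (p(0) - 1) r + q(0) = 0, i.e. r^2 - 2 r = 0.
Discriminant: (-2)^2 - 4(0) = 4, so r = (2 ± 2)/2.
Solving: r_1 = 2, r_2 = 0.

indicial: r^2 - 2 r = 0; roots r_1 = 2, r_2 = 0


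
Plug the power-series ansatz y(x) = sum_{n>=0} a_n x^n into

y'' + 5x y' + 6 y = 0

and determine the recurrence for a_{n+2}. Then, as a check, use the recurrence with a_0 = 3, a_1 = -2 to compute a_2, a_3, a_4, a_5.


Substitute y = sum_n a_n x^n.
y''(x) has coefficient (n+2)(n+1) a_{n+2} at x^n;
5 x y'(x) has coefficient 5 n a_n at x^n (shift);
6 y(x) has coefficient 6 a_n at x^n.
Matching x^n: (n+2)(n+1) a_{n+2} + (5n + 6) a_n = 0.
Thus a_{n+2} = (-5n - 6) / ((n+1)(n+2)) * a_n.

Check with a_0 = 3, a_1 = -2 (apply the recurrence for n = 0, 1, 2, 3): a_0 = 3, a_1 = -2, a_2 = -9, a_3 = 11/3, a_4 = 12, a_5 = -77/20.

a_(n+2) = (-5n - 6) / ((n+1)(n+2)) * a_n; check: a_0 = 3, a_1 = -2, a_2 = -9, a_3 = 11/3, a_4 = 12, a_5 = -77/20


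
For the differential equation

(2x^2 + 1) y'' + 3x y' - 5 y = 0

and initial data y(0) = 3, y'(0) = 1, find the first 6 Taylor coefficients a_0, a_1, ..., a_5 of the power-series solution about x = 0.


Ansatz: y(x) = sum_{n>=0} a_n x^n, so y'(x) = sum_{n>=1} n a_n x^(n-1) and y''(x) = sum_{n>=2} n(n-1) a_n x^(n-2).
Substitute into P(x) y'' + Q(x) y' + R(x) y = 0 with P(x) = 2x^2 + 1, Q(x) = 3x, R(x) = -5, and match powers of x.
Initial conditions: a_0 = 3, a_1 = 1.
Setting the coefficient of each power of x to zero and solving order by order (substituting the coefficients already found):
  x^0: 2 a_2 - 5 a_0 = 0  ->  2 a_2 = 5 a_0 = 15  ->  a_2 = 15/2
  x^1: 6 a_3 - 2 a_1 = 0  ->  6 a_3 = 2 a_1 = 2  ->  a_3 = 1/3
  x^2: 12 a_4 + 5 a_2 = 0  ->  12 a_4 = -5 a_2 = -75/2  ->  a_4 = -25/8
  x^3: 20 a_5 + 16 a_3 = 0  ->  20 a_5 = -16 a_3 = -16/3  ->  a_5 = -4/15
Truncated series: y(x) = 3 + x + (15/2) x^2 + (1/3) x^3 - (25/8) x^4 - (4/15) x^5 + O(x^6).

a_0 = 3; a_1 = 1; a_2 = 15/2; a_3 = 1/3; a_4 = -25/8; a_5 = -4/15


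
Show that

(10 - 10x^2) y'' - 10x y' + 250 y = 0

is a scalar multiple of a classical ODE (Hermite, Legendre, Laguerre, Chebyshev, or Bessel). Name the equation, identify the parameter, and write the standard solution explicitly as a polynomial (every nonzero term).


All three coefficients share the factor 10; dividing through by 10 gives  (1 - x^2) y'' - x y' + 25 y = 0.
This matches the Chebyshev equation (1 - x^2) y'' - x y' + n^2 y = 0 (note the -x y' term, not -2x y') with n^2 = 25, so n = 5; the polynomial solution is T_5(x).
With y = sum_k a_k x^k, matching x^k gives (k+2)(k+1) a_{k+2} = (k^2 - n^2) a_k = (k - 5)(k + 5) a_k. The right side vanishes at k = 5, so the series with the parity of 5 terminates at degree 5.
Standard normalization: leading coefficient of T_n is 2^(n-1), so a_5 = 2^4 = 16. Work downward with a_k = (k+1)(k+2) a_{k+2} / ((k - 5)(k + 5)):
  a_3 = (4)(5)(16) / ((3 - 5)(3 + 5)) = 320/(-16) = -20
  a_1 = (2)(3)(-20) / ((1 - 5)(1 + 5)) = -120/(-24) = 5
Hence T_5(x) = 16 x^5 - 20 x^3 + 5 x.

T_5(x); series = 16 x^5 - 20 x^3 + 5 x


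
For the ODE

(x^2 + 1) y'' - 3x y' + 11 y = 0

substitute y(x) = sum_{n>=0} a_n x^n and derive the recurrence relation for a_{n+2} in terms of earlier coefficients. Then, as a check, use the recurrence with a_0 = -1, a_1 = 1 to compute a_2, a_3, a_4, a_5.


Substitute y = sum_n a_n x^n.
(1 + 1 x^2) y'' contributes (n+2)(n+1) a_{n+2} + n(n-1) a_n at x^n.
-3 x y'(x) contributes -3 n a_n at x^n.
11 y(x) contributes 11 a_n at x^n.
Matching x^n: (n+2)(n+1) a_{n+2} + (n(n-1) - 3 n + 11) a_n = 0.
Thus a_{n+2} = (-n(n-1) + 3 n - 11) / ((n+1)(n+2)) * a_n.

Check with a_0 = -1, a_1 = 1 (apply the recurrence for n = 0, 1, 2, 3): a_0 = -1, a_1 = 1, a_2 = 11/2, a_3 = -4/3, a_4 = -77/24, a_5 = 8/15.

a_(n+2) = (-n(n-1) + 3 n - 11) / ((n+1)(n+2)) * a_n; check: a_0 = -1, a_1 = 1, a_2 = 11/2, a_3 = -4/3, a_4 = -77/24, a_5 = 8/15


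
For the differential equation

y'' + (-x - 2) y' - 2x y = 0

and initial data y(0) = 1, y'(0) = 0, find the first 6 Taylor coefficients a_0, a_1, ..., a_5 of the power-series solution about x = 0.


Ansatz: y(x) = sum_{n>=0} a_n x^n, so y'(x) = sum_{n>=1} n a_n x^(n-1) and y''(x) = sum_{n>=2} n(n-1) a_n x^(n-2).
Substitute into P(x) y'' + Q(x) y' + R(x) y = 0 with P(x) = 1, Q(x) = -x - 2, R(x) = -2x, and match powers of x.
Initial conditions: a_0 = 1, a_1 = 0.
Setting the coefficient of each power of x to zero and solving order by order (substituting the coefficients already found):
  x^0: 2 a_2 - 2 a_1 = 0  ->  2 a_2 = 2 a_1 = 0  ->  a_2 = 0
  x^1: 6 a_3 - 4 a_2 - a_1 - 2 a_0 = 0  ->  6 a_3 = 4 a_2 + a_1 + 2 a_0 = 2  ->  a_3 = 1/3
  x^2: 12 a_4 - 6 a_3 - 2 a_2 - 2 a_1 = 0  ->  12 a_4 = 6 a_3 + 2 a_2 + 2 a_1 = 2  ->  a_4 = 1/6
  x^3: 20 a_5 - 8 a_4 - 3 a_3 - 2 a_2 = 0  ->  20 a_5 = 8 a_4 + 3 a_3 + 2 a_2 = 7/3  ->  a_5 = 7/60
Truncated series: y(x) = 1 + (1/3) x^3 + (1/6) x^4 + (7/60) x^5 + O(x^6).

a_0 = 1; a_1 = 0; a_2 = 0; a_3 = 1/3; a_4 = 1/6; a_5 = 7/60


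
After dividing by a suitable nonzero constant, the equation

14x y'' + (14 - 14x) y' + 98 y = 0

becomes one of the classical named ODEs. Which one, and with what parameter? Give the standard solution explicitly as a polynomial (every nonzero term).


All three coefficients share the factor 14; dividing through by 14 gives  x y'' + (1 - x) y' + 7 y = 0.
This matches the Laguerre equation x y'' + (1 - x) y' + n y = 0 with n = 7; the polynomial solution is L_7(x).
With y = sum_k a_k x^k, matching x^k gives (k+1)k a_{k+1} + (k+1) a_{k+1} - k a_k + n a_k = 0, i.e. (k+1)^2 a_{k+1} = (k - n) a_k = (k - 7) a_k. The right side vanishes at k = 7, so the series terminates at degree 7.
Standard normalization L_n(0) = 1 gives a_0 = 1. Work upward with a_{k+1} = (k - 7) a_k / (k+1)^2:
  a_1 = (0 - 7)(1) / 1^2 = -7/1 = -7
  a_2 = (1 - 7)(-7) / 2^2 = 42/4 = 21/2
  a_3 = (2 - 7)(21/2) / 3^2 = (-105/2)/9 = -35/6
  a_4 = (3 - 7)(-35/6) / 4^2 = (70/3)/16 = 35/24
  a_5 = (4 - 7)(35/24) / 5^2 = (-35/8)/25 = -7/40
  a_6 = (5 - 7)(-7/40) / 6^2 = (7/20)/36 = 7/720
  a_7 = (6 - 7)(7/720) / 7^2 = (-7/720)/49 = -1/5040
Hence L_7(x) = -x^7/5040 + 7 x^6/720 - 7 x^5/40 + 35 x^4/24 - 35 x^3/6 + 21 x^2/2 - 7 x + 1.

L_7(x); series = -x^7/5040 + 7 x^6/720 - 7 x^5/40 + 35 x^4/24 - 35 x^3/6 + 21 x^2/2 - 7 x + 1


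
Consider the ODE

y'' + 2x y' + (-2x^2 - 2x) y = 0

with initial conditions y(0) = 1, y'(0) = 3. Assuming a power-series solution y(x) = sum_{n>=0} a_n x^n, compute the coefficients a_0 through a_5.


Ansatz: y(x) = sum_{n>=0} a_n x^n, so y'(x) = sum_{n>=1} n a_n x^(n-1) and y''(x) = sum_{n>=2} n(n-1) a_n x^(n-2).
Substitute into P(x) y'' + Q(x) y' + R(x) y = 0 with P(x) = 1, Q(x) = 2x, R(x) = -2x^2 - 2x, and match powers of x.
Initial conditions: a_0 = 1, a_1 = 3.
Setting the coefficient of each power of x to zero and solving order by order (substituting the coefficients already found):
  x^0: 2 a_2 = 0  ->  a_2 = 0
  x^1: 6 a_3 + 2 a_1 - 2 a_0 = 0  ->  6 a_3 = -2 a_1 + 2 a_0 = -4  ->  a_3 = -2/3
  x^2: 12 a_4 + 4 a_2 - 2 a_1 - 2 a_0 = 0  ->  12 a_4 = -4 a_2 + 2 a_1 + 2 a_0 = 8  ->  a_4 = 2/3
  x^3: 20 a_5 + 6 a_3 - 2 a_2 - 2 a_1 = 0  ->  20 a_5 = -6 a_3 + 2 a_2 + 2 a_1 = 10  ->  a_5 = 1/2
Truncated series: y(x) = 1 + 3 x - (2/3) x^3 + (2/3) x^4 + (1/2) x^5 + O(x^6).

a_0 = 1; a_1 = 3; a_2 = 0; a_3 = -2/3; a_4 = 2/3; a_5 = 1/2


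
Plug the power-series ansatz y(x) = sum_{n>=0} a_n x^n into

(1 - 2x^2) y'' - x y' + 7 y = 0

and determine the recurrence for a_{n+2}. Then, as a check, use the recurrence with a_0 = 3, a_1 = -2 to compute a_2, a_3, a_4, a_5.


Substitute y = sum_n a_n x^n.
(1 - 2 x^2) y'' contributes (n+2)(n+1) a_{n+2} - 2 n(n-1) a_n at x^n.
-x y'(x) contributes -n a_n at x^n.
7 y(x) contributes 7 a_n at x^n.
Matching x^n: (n+2)(n+1) a_{n+2} + (-2 n(n-1) - n + 7) a_n = 0.
Thus a_{n+2} = (2 n(n-1) + n - 7) / ((n+1)(n+2)) * a_n.

Check with a_0 = 3, a_1 = -2 (apply the recurrence for n = 0, 1, 2, 3): a_0 = 3, a_1 = -2, a_2 = -21/2, a_3 = 2, a_4 = 7/8, a_5 = 4/5.

a_(n+2) = (2 n(n-1) + n - 7) / ((n+1)(n+2)) * a_n; check: a_0 = 3, a_1 = -2, a_2 = -21/2, a_3 = 2, a_4 = 7/8, a_5 = 4/5


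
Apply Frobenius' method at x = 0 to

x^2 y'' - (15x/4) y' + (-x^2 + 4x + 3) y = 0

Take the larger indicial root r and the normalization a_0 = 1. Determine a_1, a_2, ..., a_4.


Write in Frobenius form y'' + (p(x)/x) y' + (q(x)/x^2) y = 0:
  p(x) = -15/4,  q(x) = -x^2 + 4x + 3.
Indicial equation: r(r-1) + (-15/4) r + (3) = 0 -> roots r_1 = 4, r_2 = 3/4.
Take r = r_1 = 4. Let y(x) = x^r sum_{n>=0} a_n x^n with a_0 = 1.
Substitute y = x^r sum a_n x^n and match x^{r+n}. The recurrence is
  D(n) a_n + 4 a_{n-1} - 1 a_{n-2} = 0,  where D(n) = (r+n)(r+n-1) + (-15/4)(r+n) + (3).
  a_n = [-4 a_{n-1} + 1 a_{n-2}] / D(n).
Since the indicial polynomial factors as (r - r_1)(r - r_2), D(n) = (r_1 + n - r_1)(r_1 + n - r_2) = n(n + 13/4).
Evaluating step by step (a_0 = 1):
  n = 1: D(1) = 1(1 + 13/4) = 17/4; numerator = -4(1) = -4; a_1 = (-4)/(17/4) = -16/17
  n = 2: D(2) = 2(2 + 13/4) = 21/2; numerator = -4(-16/17) + 1(1) = 81/17; a_2 = (81/17)/(21/2) = 54/119
  n = 3: D(3) = 3(3 + 13/4) = 75/4; numerator = -4(54/119) + 1(-16/17) = -328/119; a_3 = (-328/119)/(75/4) = -1312/8925
  n = 4: D(4) = 4(4 + 13/4) = 29; numerator = -4(-1312/8925) + 1(54/119) = 9298/8925; a_4 = (9298/8925)/(29) = 9298/258825

r = 4; a_0 = 1; a_1 = -16/17; a_2 = 54/119; a_3 = -1312/8925; a_4 = 9298/258825


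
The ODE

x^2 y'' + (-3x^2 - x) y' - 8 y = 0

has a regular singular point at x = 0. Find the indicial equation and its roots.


Divide by x^2 to reach normal form y'' + P_1(x) y' + P_2(x) y = 0 with P_1(x) = -3 - 1/x and P_2(x) = -8/x^2.
x = 0 is a singular point because the y'-coefficient -3 - 1/x has a pole at x = 0 and the y-coefficient -8/x^2 has a pole at x = 0.
It is a regular singular point because x P_1(x) = p(x) = -3x - 1 and x^2 P_2(x) = q(x) = -8 are polynomials, hence analytic at x = 0.
p(0) = -1,  q(0) = -8.
Indicial equation: r(r-1) + p(0) r + q(0) = 0, i.e. r^2 + (p(0) - 1) r + q(0) = 0, i.e. r^2 - 2 r - 8 = 0.
Discriminant: (-2)^2 - 4(-8) = 36, so r = (2 ± 6)/2.
Solving: r_1 = 4, r_2 = -2.

indicial: r^2 - 2 r - 8 = 0; roots r_1 = 4, r_2 = -2


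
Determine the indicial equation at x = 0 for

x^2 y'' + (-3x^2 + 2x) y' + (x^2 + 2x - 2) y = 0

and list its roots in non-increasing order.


Divide by x^2 to reach normal form y'' + P_1(x) y' + P_2(x) y = 0 with P_1(x) = -3 + 2/x and P_2(x) = 1 + 2/x - 2/x^2.
x = 0 is a singular point because the y'-coefficient -3 + 2/x has a pole at x = 0 and the y-coefficient 1 + 2/x - 2/x^2 has a pole at x = 0.
It is a regular singular point because x P_1(x) = p(x) = 2 - 3x and x^2 P_2(x) = q(x) = x^2 + 2x - 2 are polynomials, hence analytic at x = 0.
p(0) = 2,  q(0) = -2.
Indicial equation: r(r-1) + p(0) r + q(0) = 0, i.e. r^2 + (p(0) - 1) r + q(0) = 0, i.e. r^2 + 1 r - 2 = 0.
Discriminant: (1)^2 - 4(-2) = 9, so r = (-1 ± 3)/2.
Solving: r_1 = 1, r_2 = -2.

indicial: r^2 + 1 r - 2 = 0; roots r_1 = 1, r_2 = -2


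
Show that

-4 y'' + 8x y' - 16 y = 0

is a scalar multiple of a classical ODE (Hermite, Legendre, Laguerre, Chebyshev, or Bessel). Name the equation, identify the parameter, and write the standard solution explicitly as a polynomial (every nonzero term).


All three coefficients share the factor -4; dividing through by -4 gives  y'' - 2x y' + 4 y = 0.
This matches the Hermite equation y'' - 2x y' + 2n y = 0 with 2n = 4, so n = 2; the polynomial solution is H_2(x).
With y = sum_k a_k x^k, matching x^k gives (k+2)(k+1) a_{k+2} = 2(k - n) a_k = 2(k - 2) a_k. The right side vanishes at k = 2, so the series with the parity of 2 terminates at degree 2.
Standard normalization: leading coefficient of H_n is 2^n, so a_2 = 2^2 = 4. Work downward with a_k = (k+1)(k+2) a_{k+2} / (2(k - n)):
  a_0 = (1)(2)(4) / (2(0 - 2)) = 8/(-4) = -2
Hence H_2(x) = 4 x^2 - 2.

H_2(x); series = 4 x^2 - 2


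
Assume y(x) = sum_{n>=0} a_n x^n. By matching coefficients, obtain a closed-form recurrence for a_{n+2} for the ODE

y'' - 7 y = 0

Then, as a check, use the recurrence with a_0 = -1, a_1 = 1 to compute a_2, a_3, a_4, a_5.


Substitute y = sum_n a_n x^n into y'' + (const) y = 0.
y''(x) = sum_{n>=0} (n+2)(n+1) a_{n+2} x^n.
The ODE becomes sum_n [(n+2)(n+1) a_{n+2} - 7 a_n] x^n = 0.
Setting each coefficient to zero gives the recurrence:
  (n+2)(n+1) a_{n+2} - 7 a_n = 0,
  a_{n+2} = 7 / ((n+1)(n+2)) a_n.

Check with a_0 = -1, a_1 = 1 (apply the recurrence for n = 0, 1, 2, 3): a_0 = -1, a_1 = 1, a_2 = -7/2, a_3 = 7/6, a_4 = -49/24, a_5 = 49/120.

a_{n+2} = 7/((n+1)(n+2)) * a_n; check: a_0 = -1, a_1 = 1, a_2 = -7/2, a_3 = 7/6, a_4 = -49/24, a_5 = 49/120


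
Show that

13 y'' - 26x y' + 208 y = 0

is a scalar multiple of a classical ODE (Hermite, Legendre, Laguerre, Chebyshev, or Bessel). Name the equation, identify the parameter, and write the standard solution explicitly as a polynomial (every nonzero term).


All three coefficients share the factor 13; dividing through by 13 gives  y'' - 2x y' + 16 y = 0.
This matches the Hermite equation y'' - 2x y' + 2n y = 0 with 2n = 16, so n = 8; the polynomial solution is H_8(x).
With y = sum_k a_k x^k, matching x^k gives (k+2)(k+1) a_{k+2} = 2(k - n) a_k = 2(k - 8) a_k. The right side vanishes at k = 8, so the series with the parity of 8 terminates at degree 8.
Standard normalization: leading coefficient of H_n is 2^n, so a_8 = 2^8 = 256. Work downward with a_k = (k+1)(k+2) a_{k+2} / (2(k - n)):
  a_6 = (7)(8)(256) / (2(6 - 8)) = 14336/(-4) = -3584
  a_4 = (5)(6)(-3584) / (2(4 - 8)) = -107520/(-8) = 13440
  a_2 = (3)(4)(13440) / (2(2 - 8)) = 161280/(-12) = -13440
  a_0 = (1)(2)(-13440) / (2(0 - 8)) = -26880/(-16) = 1680
Hence H_8(x) = 256 x^8 - 3584 x^6 + 13440 x^4 - 13440 x^2 + 1680.

H_8(x); series = 256 x^8 - 3584 x^6 + 13440 x^4 - 13440 x^2 + 1680


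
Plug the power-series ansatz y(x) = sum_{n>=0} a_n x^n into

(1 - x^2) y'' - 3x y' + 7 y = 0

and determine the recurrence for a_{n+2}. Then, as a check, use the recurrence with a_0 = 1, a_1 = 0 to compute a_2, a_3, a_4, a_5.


Substitute y = sum_n a_n x^n.
(1 - 1 x^2) y'' contributes (n+2)(n+1) a_{n+2} - n(n-1) a_n at x^n.
-3 x y'(x) contributes -3 n a_n at x^n.
7 y(x) contributes 7 a_n at x^n.
Matching x^n: (n+2)(n+1) a_{n+2} + (-n(n-1) - 3 n + 7) a_n = 0.
Thus a_{n+2} = (n(n-1) + 3 n - 7) / ((n+1)(n+2)) * a_n.

Check with a_0 = 1, a_1 = 0 (apply the recurrence for n = 0, 1, 2, 3): a_0 = 1, a_1 = 0, a_2 = -7/2, a_3 = 0, a_4 = -7/24, a_5 = 0.

a_(n+2) = (n(n-1) + 3 n - 7) / ((n+1)(n+2)) * a_n; check: a_0 = 1, a_1 = 0, a_2 = -7/2, a_3 = 0, a_4 = -7/24, a_5 = 0


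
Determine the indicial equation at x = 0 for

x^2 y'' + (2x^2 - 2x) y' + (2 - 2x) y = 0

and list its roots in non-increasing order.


Divide by x^2 to reach normal form y'' + P_1(x) y' + P_2(x) y = 0 with P_1(x) = 2 - 2/x and P_2(x) = -2/x + 2/x^2.
x = 0 is a singular point because the y'-coefficient 2 - 2/x has a pole at x = 0 and the y-coefficient -2/x + 2/x^2 has a pole at x = 0.
It is a regular singular point because x P_1(x) = p(x) = 2x - 2 and x^2 P_2(x) = q(x) = 2 - 2x are polynomials, hence analytic at x = 0.
p(0) = -2,  q(0) = 2.
Indicial equation: r(r-1) + p(0) r + q(0) = 0, i.e. r^2 + (p(0) - 1) r + q(0) = 0, i.e. r^2 - 3 r + 2 = 0.
Discriminant: (-3)^2 - 4(2) = 1, so r = (3 ± 1)/2.
Solving: r_1 = 2, r_2 = 1.

indicial: r^2 - 3 r + 2 = 0; roots r_1 = 2, r_2 = 1


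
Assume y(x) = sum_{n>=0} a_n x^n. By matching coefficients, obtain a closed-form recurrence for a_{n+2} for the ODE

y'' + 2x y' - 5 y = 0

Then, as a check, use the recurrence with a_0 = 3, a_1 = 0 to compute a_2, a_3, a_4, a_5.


Substitute y = sum_n a_n x^n.
y''(x) has coefficient (n+2)(n+1) a_{n+2} at x^n;
2 x y'(x) has coefficient 2 n a_n at x^n (shift);
-5 y(x) has coefficient -5 a_n at x^n.
Matching x^n: (n+2)(n+1) a_{n+2} + (2n - 5) a_n = 0.
Thus a_{n+2} = (-2n + 5) / ((n+1)(n+2)) * a_n.

Check with a_0 = 3, a_1 = 0 (apply the recurrence for n = 0, 1, 2, 3): a_0 = 3, a_1 = 0, a_2 = 15/2, a_3 = 0, a_4 = 5/8, a_5 = 0.

a_(n+2) = (-2n + 5) / ((n+1)(n+2)) * a_n; check: a_0 = 3, a_1 = 0, a_2 = 15/2, a_3 = 0, a_4 = 5/8, a_5 = 0


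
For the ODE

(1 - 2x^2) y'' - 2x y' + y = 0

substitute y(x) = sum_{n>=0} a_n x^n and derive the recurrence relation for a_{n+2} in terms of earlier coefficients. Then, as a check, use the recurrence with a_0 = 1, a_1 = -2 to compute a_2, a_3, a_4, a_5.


Substitute y = sum_n a_n x^n.
(1 - 2 x^2) y'' contributes (n+2)(n+1) a_{n+2} - 2 n(n-1) a_n at x^n.
-2 x y'(x) contributes -2 n a_n at x^n.
y(x) contributes 1 a_n at x^n.
Matching x^n: (n+2)(n+1) a_{n+2} + (-2 n(n-1) - 2 n + 1) a_n = 0.
Thus a_{n+2} = (2 n(n-1) + 2 n - 1) / ((n+1)(n+2)) * a_n.

Check with a_0 = 1, a_1 = -2 (apply the recurrence for n = 0, 1, 2, 3): a_0 = 1, a_1 = -2, a_2 = -1/2, a_3 = -1/3, a_4 = -7/24, a_5 = -17/60.

a_(n+2) = (2 n(n-1) + 2 n - 1) / ((n+1)(n+2)) * a_n; check: a_0 = 1, a_1 = -2, a_2 = -1/2, a_3 = -1/3, a_4 = -7/24, a_5 = -17/60


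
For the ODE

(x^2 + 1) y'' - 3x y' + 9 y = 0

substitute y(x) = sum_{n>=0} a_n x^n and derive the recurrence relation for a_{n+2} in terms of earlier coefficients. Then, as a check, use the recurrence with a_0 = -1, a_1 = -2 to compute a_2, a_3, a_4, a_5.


Substitute y = sum_n a_n x^n.
(1 + 1 x^2) y'' contributes (n+2)(n+1) a_{n+2} + n(n-1) a_n at x^n.
-3 x y'(x) contributes -3 n a_n at x^n.
9 y(x) contributes 9 a_n at x^n.
Matching x^n: (n+2)(n+1) a_{n+2} + (n(n-1) - 3 n + 9) a_n = 0.
Thus a_{n+2} = (-n(n-1) + 3 n - 9) / ((n+1)(n+2)) * a_n.

Check with a_0 = -1, a_1 = -2 (apply the recurrence for n = 0, 1, 2, 3): a_0 = -1, a_1 = -2, a_2 = 9/2, a_3 = 2, a_4 = -15/8, a_5 = -3/5.

a_(n+2) = (-n(n-1) + 3 n - 9) / ((n+1)(n+2)) * a_n; check: a_0 = -1, a_1 = -2, a_2 = 9/2, a_3 = 2, a_4 = -15/8, a_5 = -3/5


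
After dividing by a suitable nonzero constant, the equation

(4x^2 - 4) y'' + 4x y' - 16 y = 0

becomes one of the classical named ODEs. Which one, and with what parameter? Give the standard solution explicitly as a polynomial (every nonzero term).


All three coefficients share the factor -4; dividing through by -4 gives  (1 - x^2) y'' - x y' + 4 y = 0.
This matches the Chebyshev equation (1 - x^2) y'' - x y' + n^2 y = 0 (note the -x y' term, not -2x y') with n^2 = 4, so n = 2; the polynomial solution is T_2(x).
With y = sum_k a_k x^k, matching x^k gives (k+2)(k+1) a_{k+2} = (k^2 - n^2) a_k = (k - 2)(k + 2) a_k. The right side vanishes at k = 2, so the series with the parity of 2 terminates at degree 2.
Standard normalization: leading coefficient of T_n is 2^(n-1), so a_2 = 2^1 = 2. Work downward with a_k = (k+1)(k+2) a_{k+2} / ((k - 2)(k + 2)):
  a_0 = (1)(2)(2) / ((0 - 2)(0 + 2)) = 4/(-4) = -1
Hence T_2(x) = 2 x^2 - 1.

T_2(x); series = 2 x^2 - 1


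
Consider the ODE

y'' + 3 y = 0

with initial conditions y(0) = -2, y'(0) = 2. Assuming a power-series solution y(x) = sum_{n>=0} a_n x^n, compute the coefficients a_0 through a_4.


Ansatz: y(x) = sum_{n>=0} a_n x^n, so y'(x) = sum_{n>=1} n a_n x^(n-1) and y''(x) = sum_{n>=2} n(n-1) a_n x^(n-2).
Substitute into P(x) y'' + Q(x) y' + R(x) y = 0 with P(x) = 1, Q(x) = 0, R(x) = 3, and match powers of x.
Initial conditions: a_0 = -2, a_1 = 2.
Setting the coefficient of each power of x to zero and solving order by order (substituting the coefficients already found):
  x^0: 2 a_2 + 3 a_0 = 0  ->  2 a_2 = -3 a_0 = 6  ->  a_2 = 3
  x^1: 6 a_3 + 3 a_1 = 0  ->  6 a_3 = -3 a_1 = -6  ->  a_3 = -1
  x^2: 12 a_4 + 3 a_2 = 0  ->  12 a_4 = -3 a_2 = -9  ->  a_4 = -3/4
Truncated series: y(x) = -2 + 2 x + 3 x^2 - x^3 - (3/4) x^4 + O(x^5).

a_0 = -2; a_1 = 2; a_2 = 3; a_3 = -1; a_4 = -3/4


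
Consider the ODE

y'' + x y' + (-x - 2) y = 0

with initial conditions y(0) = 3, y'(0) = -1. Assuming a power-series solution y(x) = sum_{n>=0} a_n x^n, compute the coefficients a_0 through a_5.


Ansatz: y(x) = sum_{n>=0} a_n x^n, so y'(x) = sum_{n>=1} n a_n x^(n-1) and y''(x) = sum_{n>=2} n(n-1) a_n x^(n-2).
Substitute into P(x) y'' + Q(x) y' + R(x) y = 0 with P(x) = 1, Q(x) = x, R(x) = -x - 2, and match powers of x.
Initial conditions: a_0 = 3, a_1 = -1.
Setting the coefficient of each power of x to zero and solving order by order (substituting the coefficients already found):
  x^0: 2 a_2 - 2 a_0 = 0  ->  2 a_2 = 2 a_0 = 6  ->  a_2 = 3
  x^1: 6 a_3 - a_1 - a_0 = 0  ->  6 a_3 = a_1 + a_0 = 2  ->  a_3 = 1/3
  x^2: 12 a_4 - a_1 = 0  ->  12 a_4 = a_1 = -1  ->  a_4 = -1/12
  x^3: 20 a_5 + a_3 - a_2 = 0  ->  20 a_5 = -a_3 + a_2 = 8/3  ->  a_5 = 2/15
Truncated series: y(x) = 3 - x + 3 x^2 + (1/3) x^3 - (1/12) x^4 + (2/15) x^5 + O(x^6).

a_0 = 3; a_1 = -1; a_2 = 3; a_3 = 1/3; a_4 = -1/12; a_5 = 2/15


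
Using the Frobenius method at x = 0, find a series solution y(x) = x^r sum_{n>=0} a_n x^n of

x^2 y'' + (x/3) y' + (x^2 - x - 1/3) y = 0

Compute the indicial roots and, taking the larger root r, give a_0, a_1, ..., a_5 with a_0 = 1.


Write in Frobenius form y'' + (p(x)/x) y' + (q(x)/x^2) y = 0:
  p(x) = 1/3,  q(x) = x^2 - x - 1/3.
Indicial equation: r(r-1) + (1/3) r + (-1/3) = 0 -> roots r_1 = 1, r_2 = -1/3.
Take r = r_1 = 1. Let y(x) = x^r sum_{n>=0} a_n x^n with a_0 = 1.
Substitute y = x^r sum a_n x^n and match x^{r+n}. The recurrence is
  D(n) a_n - 1 a_{n-1} + 1 a_{n-2} = 0,  where D(n) = (r+n)(r+n-1) + (1/3)(r+n) + (-1/3).
  a_n = [1 a_{n-1} - 1 a_{n-2}] / D(n).
Since the indicial polynomial factors as (r - r_1)(r - r_2), D(n) = (r_1 + n - r_1)(r_1 + n - r_2) = n(n + 4/3).
Evaluating step by step (a_0 = 1):
  n = 1: D(1) = 1(1 + 4/3) = 7/3; numerator = 1(1) = 1; a_1 = (1)/(7/3) = 3/7
  n = 2: D(2) = 2(2 + 4/3) = 20/3; numerator = 1(3/7) - 1(1) = -4/7; a_2 = (-4/7)/(20/3) = -3/35
  n = 3: D(3) = 3(3 + 4/3) = 13; numerator = 1(-3/35) - 1(3/7) = -18/35; a_3 = (-18/35)/(13) = -18/455
  n = 4: D(4) = 4(4 + 4/3) = 64/3; numerator = 1(-18/455) - 1(-3/35) = 3/65; a_4 = (3/65)/(64/3) = 9/4160
  n = 5: D(5) = 5(5 + 4/3) = 95/3; numerator = 1(9/4160) - 1(-18/455) = 243/5824; a_5 = (243/5824)/(95/3) = 729/553280

r = 1; a_0 = 1; a_1 = 3/7; a_2 = -3/35; a_3 = -18/455; a_4 = 9/4160; a_5 = 729/553280


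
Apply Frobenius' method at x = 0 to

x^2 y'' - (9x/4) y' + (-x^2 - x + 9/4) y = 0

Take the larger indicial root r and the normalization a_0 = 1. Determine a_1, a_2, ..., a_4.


Write in Frobenius form y'' + (p(x)/x) y' + (q(x)/x^2) y = 0:
  p(x) = -9/4,  q(x) = -x^2 - x + 9/4.
Indicial equation: r(r-1) + (-9/4) r + (9/4) = 0 -> roots r_1 = 9/4, r_2 = 1.
Take r = r_1 = 9/4. Let y(x) = x^r sum_{n>=0} a_n x^n with a_0 = 1.
Substitute y = x^r sum a_n x^n and match x^{r+n}. The recurrence is
  D(n) a_n - 1 a_{n-1} - 1 a_{n-2} = 0,  where D(n) = (r+n)(r+n-1) + (-9/4)(r+n) + (9/4).
  a_n = [1 a_{n-1} + 1 a_{n-2}] / D(n).
Since the indicial polynomial factors as (r - r_1)(r - r_2), D(n) = (r_1 + n - r_1)(r_1 + n - r_2) = n(n + 5/4).
Evaluating step by step (a_0 = 1):
  n = 1: D(1) = 1(1 + 5/4) = 9/4; numerator = 1(1) = 1; a_1 = (1)/(9/4) = 4/9
  n = 2: D(2) = 2(2 + 5/4) = 13/2; numerator = 1(4/9) + 1(1) = 13/9; a_2 = (13/9)/(13/2) = 2/9
  n = 3: D(3) = 3(3 + 5/4) = 51/4; numerator = 1(2/9) + 1(4/9) = 2/3; a_3 = (2/3)/(51/4) = 8/153
  n = 4: D(4) = 4(4 + 5/4) = 21; numerator = 1(8/153) + 1(2/9) = 14/51; a_4 = (14/51)/(21) = 2/153

r = 9/4; a_0 = 1; a_1 = 4/9; a_2 = 2/9; a_3 = 8/153; a_4 = 2/153


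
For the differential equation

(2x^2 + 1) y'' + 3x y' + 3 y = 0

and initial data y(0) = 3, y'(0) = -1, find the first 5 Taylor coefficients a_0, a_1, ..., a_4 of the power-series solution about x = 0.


Ansatz: y(x) = sum_{n>=0} a_n x^n, so y'(x) = sum_{n>=1} n a_n x^(n-1) and y''(x) = sum_{n>=2} n(n-1) a_n x^(n-2).
Substitute into P(x) y'' + Q(x) y' + R(x) y = 0 with P(x) = 2x^2 + 1, Q(x) = 3x, R(x) = 3, and match powers of x.
Initial conditions: a_0 = 3, a_1 = -1.
Setting the coefficient of each power of x to zero and solving order by order (substituting the coefficients already found):
  x^0: 2 a_2 + 3 a_0 = 0  ->  2 a_2 = -3 a_0 = -9  ->  a_2 = -9/2
  x^1: 6 a_3 + 6 a_1 = 0  ->  6 a_3 = -6 a_1 = 6  ->  a_3 = 1
  x^2: 12 a_4 + 13 a_2 = 0  ->  12 a_4 = -13 a_2 = 117/2  ->  a_4 = 39/8
Truncated series: y(x) = 3 - x - (9/2) x^2 + x^3 + (39/8) x^4 + O(x^5).

a_0 = 3; a_1 = -1; a_2 = -9/2; a_3 = 1; a_4 = 39/8


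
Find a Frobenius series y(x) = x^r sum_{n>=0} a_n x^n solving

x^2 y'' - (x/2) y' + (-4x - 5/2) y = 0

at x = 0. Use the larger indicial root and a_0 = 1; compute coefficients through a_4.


Write in Frobenius form y'' + (p(x)/x) y' + (q(x)/x^2) y = 0:
  p(x) = -1/2,  q(x) = -4x - 5/2.
Indicial equation: r(r-1) + (-1/2) r + (-5/2) = 0 -> roots r_1 = 5/2, r_2 = -1.
Take r = r_1 = 5/2. Let y(x) = x^r sum_{n>=0} a_n x^n with a_0 = 1.
Substitute y = x^r sum a_n x^n and match x^{r+n}. The recurrence is
  D(n) a_n - 4 a_{n-1} = 0,  where D(n) = (r+n)(r+n-1) + (-1/2)(r+n) + (-5/2).
  a_n = 4 / D(n) * a_{n-1}.
Since the indicial polynomial factors as (r - r_1)(r - r_2), D(n) = (r_1 + n - r_1)(r_1 + n - r_2) = n(n + 7/2).
Evaluating step by step (a_0 = 1):
  n = 1: D(1) = 1(1 + 7/2) = 9/2; numerator = 4(1) = 4; a_1 = (4)/(9/2) = 8/9
  n = 2: D(2) = 2(2 + 7/2) = 11; numerator = 4(8/9) = 32/9; a_2 = (32/9)/(11) = 32/99
  n = 3: D(3) = 3(3 + 7/2) = 39/2; numerator = 4(32/99) = 128/99; a_3 = (128/99)/(39/2) = 256/3861
  n = 4: D(4) = 4(4 + 7/2) = 30; numerator = 4(256/3861) = 1024/3861; a_4 = (1024/3861)/(30) = 512/57915

r = 5/2; a_0 = 1; a_1 = 8/9; a_2 = 32/99; a_3 = 256/3861; a_4 = 512/57915


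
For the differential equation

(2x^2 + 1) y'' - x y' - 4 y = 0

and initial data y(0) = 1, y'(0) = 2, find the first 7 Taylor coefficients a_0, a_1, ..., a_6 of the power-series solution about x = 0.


Ansatz: y(x) = sum_{n>=0} a_n x^n, so y'(x) = sum_{n>=1} n a_n x^(n-1) and y''(x) = sum_{n>=2} n(n-1) a_n x^(n-2).
Substitute into P(x) y'' + Q(x) y' + R(x) y = 0 with P(x) = 2x^2 + 1, Q(x) = -x, R(x) = -4, and match powers of x.
Initial conditions: a_0 = 1, a_1 = 2.
Setting the coefficient of each power of x to zero and solving order by order (substituting the coefficients already found):
  x^0: 2 a_2 - 4 a_0 = 0  ->  2 a_2 = 4 a_0 = 4  ->  a_2 = 2
  x^1: 6 a_3 - 5 a_1 = 0  ->  6 a_3 = 5 a_1 = 10  ->  a_3 = 5/3
  x^2: 12 a_4 - 2 a_2 = 0  ->  12 a_4 = 2 a_2 = 4  ->  a_4 = 1/3
  x^3: 20 a_5 + 5 a_3 = 0  ->  20 a_5 = -5 a_3 = -25/3  ->  a_5 = -5/12
  x^4: 30 a_6 + 16 a_4 = 0  ->  30 a_6 = -16 a_4 = -16/3  ->  a_6 = -8/45
Truncated series: y(x) = 1 + 2 x + 2 x^2 + (5/3) x^3 + (1/3) x^4 - (5/12) x^5 - (8/45) x^6 + O(x^7).

a_0 = 1; a_1 = 2; a_2 = 2; a_3 = 5/3; a_4 = 1/3; a_5 = -5/12; a_6 = -8/45


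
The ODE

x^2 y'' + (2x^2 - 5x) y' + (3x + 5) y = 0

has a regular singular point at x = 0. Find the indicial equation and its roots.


Divide by x^2 to reach normal form y'' + P_1(x) y' + P_2(x) y = 0 with P_1(x) = 2 - 5/x and P_2(x) = 3/x + 5/x^2.
x = 0 is a singular point because the y'-coefficient 2 - 5/x has a pole at x = 0 and the y-coefficient 3/x + 5/x^2 has a pole at x = 0.
It is a regular singular point because x P_1(x) = p(x) = 2x - 5 and x^2 P_2(x) = q(x) = 3x + 5 are polynomials, hence analytic at x = 0.
p(0) = -5,  q(0) = 5.
Indicial equation: r(r-1) + p(0) r + q(0) = 0, i.e. r^2 + (p(0) - 1) r + q(0) = 0, i.e. r^2 - 6 r + 5 = 0.
Discriminant: (-6)^2 - 4(5) = 16, so r = (6 ± 4)/2.
Solving: r_1 = 5, r_2 = 1.

indicial: r^2 - 6 r + 5 = 0; roots r_1 = 5, r_2 = 1


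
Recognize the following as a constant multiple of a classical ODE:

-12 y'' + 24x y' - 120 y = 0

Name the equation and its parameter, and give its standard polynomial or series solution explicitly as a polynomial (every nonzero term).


All three coefficients share the factor -12; dividing through by -12 gives  y'' - 2x y' + 10 y = 0.
This matches the Hermite equation y'' - 2x y' + 2n y = 0 with 2n = 10, so n = 5; the polynomial solution is H_5(x).
With y = sum_k a_k x^k, matching x^k gives (k+2)(k+1) a_{k+2} = 2(k - n) a_k = 2(k - 5) a_k. The right side vanishes at k = 5, so the series with the parity of 5 terminates at degree 5.
Standard normalization: leading coefficient of H_n is 2^n, so a_5 = 2^5 = 32. Work downward with a_k = (k+1)(k+2) a_{k+2} / (2(k - n)):
  a_3 = (4)(5)(32) / (2(3 - 5)) = 640/(-4) = -160
  a_1 = (2)(3)(-160) / (2(1 - 5)) = -960/(-8) = 120
Hence H_5(x) = 32 x^5 - 160 x^3 + 120 x.

H_5(x); series = 32 x^5 - 160 x^3 + 120 x


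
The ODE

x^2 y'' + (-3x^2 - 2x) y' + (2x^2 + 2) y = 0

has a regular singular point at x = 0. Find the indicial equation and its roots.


Divide by x^2 to reach normal form y'' + P_1(x) y' + P_2(x) y = 0 with P_1(x) = -3 - 2/x and P_2(x) = 2 + 2/x^2.
x = 0 is a singular point because the y'-coefficient -3 - 2/x has a pole at x = 0 and the y-coefficient 2 + 2/x^2 has a pole at x = 0.
It is a regular singular point because x P_1(x) = p(x) = -3x - 2 and x^2 P_2(x) = q(x) = 2x^2 + 2 are polynomials, hence analytic at x = 0.
p(0) = -2,  q(0) = 2.
Indicial equation: r(r-1) + p(0) r + q(0) = 0, i.e. r^2 + (p(0) - 1) r + q(0) = 0, i.e. r^2 - 3 r + 2 = 0.
Discriminant: (-3)^2 - 4(2) = 1, so r = (3 ± 1)/2.
Solving: r_1 = 2, r_2 = 1.

indicial: r^2 - 3 r + 2 = 0; roots r_1 = 2, r_2 = 1


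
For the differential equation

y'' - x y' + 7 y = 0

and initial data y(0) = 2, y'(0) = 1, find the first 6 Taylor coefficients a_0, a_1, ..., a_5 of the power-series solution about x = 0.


Ansatz: y(x) = sum_{n>=0} a_n x^n, so y'(x) = sum_{n>=1} n a_n x^(n-1) and y''(x) = sum_{n>=2} n(n-1) a_n x^(n-2).
Substitute into P(x) y'' + Q(x) y' + R(x) y = 0 with P(x) = 1, Q(x) = -x, R(x) = 7, and match powers of x.
Initial conditions: a_0 = 2, a_1 = 1.
Setting the coefficient of each power of x to zero and solving order by order (substituting the coefficients already found):
  x^0: 2 a_2 + 7 a_0 = 0  ->  2 a_2 = -7 a_0 = -14  ->  a_2 = -7
  x^1: 6 a_3 + 6 a_1 = 0  ->  6 a_3 = -6 a_1 = -6  ->  a_3 = -1
  x^2: 12 a_4 + 5 a_2 = 0  ->  12 a_4 = -5 a_2 = 35  ->  a_4 = 35/12
  x^3: 20 a_5 + 4 a_3 = 0  ->  20 a_5 = -4 a_3 = 4  ->  a_5 = 1/5
Truncated series: y(x) = 2 + x - 7 x^2 - x^3 + (35/12) x^4 + (1/5) x^5 + O(x^6).

a_0 = 2; a_1 = 1; a_2 = -7; a_3 = -1; a_4 = 35/12; a_5 = 1/5


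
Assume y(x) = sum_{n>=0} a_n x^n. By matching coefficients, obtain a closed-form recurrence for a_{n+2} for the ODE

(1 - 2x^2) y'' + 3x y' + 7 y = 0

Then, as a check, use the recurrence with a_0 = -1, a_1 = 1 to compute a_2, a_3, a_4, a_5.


Substitute y = sum_n a_n x^n.
(1 - 2 x^2) y'' contributes (n+2)(n+1) a_{n+2} - 2 n(n-1) a_n at x^n.
3 x y'(x) contributes 3 n a_n at x^n.
7 y(x) contributes 7 a_n at x^n.
Matching x^n: (n+2)(n+1) a_{n+2} + (-2 n(n-1) + 3 n + 7) a_n = 0.
Thus a_{n+2} = (2 n(n-1) - 3 n - 7) / ((n+1)(n+2)) * a_n.

Check with a_0 = -1, a_1 = 1 (apply the recurrence for n = 0, 1, 2, 3): a_0 = -1, a_1 = 1, a_2 = 7/2, a_3 = -5/3, a_4 = -21/8, a_5 = 1/3.

a_(n+2) = (2 n(n-1) - 3 n - 7) / ((n+1)(n+2)) * a_n; check: a_0 = -1, a_1 = 1, a_2 = 7/2, a_3 = -5/3, a_4 = -21/8, a_5 = 1/3


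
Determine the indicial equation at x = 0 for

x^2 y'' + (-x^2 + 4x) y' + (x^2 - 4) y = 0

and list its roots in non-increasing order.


Divide by x^2 to reach normal form y'' + P_1(x) y' + P_2(x) y = 0 with P_1(x) = -1 + 4/x and P_2(x) = 1 - 4/x^2.
x = 0 is a singular point because the y'-coefficient -1 + 4/x has a pole at x = 0 and the y-coefficient 1 - 4/x^2 has a pole at x = 0.
It is a regular singular point because x P_1(x) = p(x) = 4 - x and x^2 P_2(x) = q(x) = x^2 - 4 are polynomials, hence analytic at x = 0.
p(0) = 4,  q(0) = -4.
Indicial equation: r(r-1) + p(0) r + q(0) = 0, i.e. r^2 + (p(0) - 1) r + q(0) = 0, i.e. r^2 + 3 r - 4 = 0.
Discriminant: (3)^2 - 4(-4) = 25, so r = (-3 ± 5)/2.
Solving: r_1 = 1, r_2 = -4.

indicial: r^2 + 3 r - 4 = 0; roots r_1 = 1, r_2 = -4


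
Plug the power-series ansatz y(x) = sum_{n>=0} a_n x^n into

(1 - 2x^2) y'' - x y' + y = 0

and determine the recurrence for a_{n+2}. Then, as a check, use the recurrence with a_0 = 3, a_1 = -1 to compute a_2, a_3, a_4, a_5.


Substitute y = sum_n a_n x^n.
(1 - 2 x^2) y'' contributes (n+2)(n+1) a_{n+2} - 2 n(n-1) a_n at x^n.
-x y'(x) contributes -n a_n at x^n.
y(x) contributes 1 a_n at x^n.
Matching x^n: (n+2)(n+1) a_{n+2} + (-2 n(n-1) - n + 1) a_n = 0.
Thus a_{n+2} = (2 n(n-1) + n - 1) / ((n+1)(n+2)) * a_n.

Check with a_0 = 3, a_1 = -1 (apply the recurrence for n = 0, 1, 2, 3): a_0 = 3, a_1 = -1, a_2 = -3/2, a_3 = 0, a_4 = -5/8, a_5 = 0.

a_(n+2) = (2 n(n-1) + n - 1) / ((n+1)(n+2)) * a_n; check: a_0 = 3, a_1 = -1, a_2 = -3/2, a_3 = 0, a_4 = -5/8, a_5 = 0


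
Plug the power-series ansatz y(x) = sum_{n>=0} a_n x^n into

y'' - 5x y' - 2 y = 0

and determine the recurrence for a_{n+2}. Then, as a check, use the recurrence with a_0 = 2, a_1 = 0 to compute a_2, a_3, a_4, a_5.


Substitute y = sum_n a_n x^n.
y''(x) has coefficient (n+2)(n+1) a_{n+2} at x^n;
-5 x y'(x) has coefficient -5 n a_n at x^n (shift);
-2 y(x) has coefficient -2 a_n at x^n.
Matching x^n: (n+2)(n+1) a_{n+2} + (-5n - 2) a_n = 0.
Thus a_{n+2} = (5n + 2) / ((n+1)(n+2)) * a_n.

Check with a_0 = 2, a_1 = 0 (apply the recurrence for n = 0, 1, 2, 3): a_0 = 2, a_1 = 0, a_2 = 2, a_3 = 0, a_4 = 2, a_5 = 0.

a_(n+2) = (5n + 2) / ((n+1)(n+2)) * a_n; check: a_0 = 2, a_1 = 0, a_2 = 2, a_3 = 0, a_4 = 2, a_5 = 0


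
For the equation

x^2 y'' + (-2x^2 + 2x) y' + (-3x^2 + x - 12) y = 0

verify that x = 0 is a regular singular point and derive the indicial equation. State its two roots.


Divide by x^2 to reach normal form y'' + P_1(x) y' + P_2(x) y = 0 with P_1(x) = -2 + 2/x and P_2(x) = -3 + 1/x - 12/x^2.
x = 0 is a singular point because the y'-coefficient -2 + 2/x has a pole at x = 0 and the y-coefficient -3 + 1/x - 12/x^2 has a pole at x = 0.
It is a regular singular point because x P_1(x) = p(x) = 2 - 2x and x^2 P_2(x) = q(x) = -3x^2 + x - 12 are polynomials, hence analytic at x = 0.
p(0) = 2,  q(0) = -12.
Indicial equation: r(r-1) + p(0) r + q(0) = 0, i.e. r^2 + (p(0) - 1) r + q(0) = 0, i.e. r^2 + 1 r - 12 = 0.
Discriminant: (1)^2 - 4(-12) = 49, so r = (-1 ± 7)/2.
Solving: r_1 = 3, r_2 = -4.

indicial: r^2 + 1 r - 12 = 0; roots r_1 = 3, r_2 = -4


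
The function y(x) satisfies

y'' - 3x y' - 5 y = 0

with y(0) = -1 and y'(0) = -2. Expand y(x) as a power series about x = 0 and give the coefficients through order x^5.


Ansatz: y(x) = sum_{n>=0} a_n x^n, so y'(x) = sum_{n>=1} n a_n x^(n-1) and y''(x) = sum_{n>=2} n(n-1) a_n x^(n-2).
Substitute into P(x) y'' + Q(x) y' + R(x) y = 0 with P(x) = 1, Q(x) = -3x, R(x) = -5, and match powers of x.
Initial conditions: a_0 = -1, a_1 = -2.
Setting the coefficient of each power of x to zero and solving order by order (substituting the coefficients already found):
  x^0: 2 a_2 - 5 a_0 = 0  ->  2 a_2 = 5 a_0 = -5  ->  a_2 = -5/2
  x^1: 6 a_3 - 8 a_1 = 0  ->  6 a_3 = 8 a_1 = -16  ->  a_3 = -8/3
  x^2: 12 a_4 - 11 a_2 = 0  ->  12 a_4 = 11 a_2 = -55/2  ->  a_4 = -55/24
  x^3: 20 a_5 - 14 a_3 = 0  ->  20 a_5 = 14 a_3 = -112/3  ->  a_5 = -28/15
Truncated series: y(x) = -1 - 2 x - (5/2) x^2 - (8/3) x^3 - (55/24) x^4 - (28/15) x^5 + O(x^6).

a_0 = -1; a_1 = -2; a_2 = -5/2; a_3 = -8/3; a_4 = -55/24; a_5 = -28/15


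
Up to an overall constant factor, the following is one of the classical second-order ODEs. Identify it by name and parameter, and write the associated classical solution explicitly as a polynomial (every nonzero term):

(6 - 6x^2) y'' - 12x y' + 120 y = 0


All three coefficients share the factor 6; dividing through by 6 gives  (1 - x^2) y'' - 2x y' + 20 y = 0.
This matches the Legendre equation (1 - x^2) y'' - 2x y' + n(n+1) y = 0 (note the -2x y' term) with n(n+1) = 20, so n = 4; the polynomial solution is P_4(x).
With y = sum_k a_k x^k, matching x^k gives (k+2)(k+1) a_{k+2} = [k(k+1) - n(n+1)] a_k = (k - 4)(k + 5) a_k. The right side vanishes at k = 4, so the series with the parity of 4 terminates at degree 4.
Standard normalization (P_n(1) = 1): leading coefficient (2n)!/(2^n (n!)^2) = 40320/(16*576) = 35/8, so a_4 = 35/8. Work downward with a_k = (k+1)(k+2) a_{k+2} / ((k - 4)(k + 5)):
  a_2 = (3)(4)(35/8) / ((2 - 4)(2 + 5)) = (105/2)/(-14) = -15/4
  a_0 = (1)(2)(-15/4) / ((0 - 4)(0 + 5)) = (-15/2)/(-20) = 3/8
Hence P_4(x) = 35 x^4/8 - 15 x^2/4 + 3/8.

P_4(x); series = 35 x^4/8 - 15 x^2/4 + 3/8


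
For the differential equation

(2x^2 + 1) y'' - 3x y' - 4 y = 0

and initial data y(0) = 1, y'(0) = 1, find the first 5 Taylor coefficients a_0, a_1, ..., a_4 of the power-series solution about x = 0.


Ansatz: y(x) = sum_{n>=0} a_n x^n, so y'(x) = sum_{n>=1} n a_n x^(n-1) and y''(x) = sum_{n>=2} n(n-1) a_n x^(n-2).
Substitute into P(x) y'' + Q(x) y' + R(x) y = 0 with P(x) = 2x^2 + 1, Q(x) = -3x, R(x) = -4, and match powers of x.
Initial conditions: a_0 = 1, a_1 = 1.
Setting the coefficient of each power of x to zero and solving order by order (substituting the coefficients already found):
  x^0: 2 a_2 - 4 a_0 = 0  ->  2 a_2 = 4 a_0 = 4  ->  a_2 = 2
  x^1: 6 a_3 - 7 a_1 = 0  ->  6 a_3 = 7 a_1 = 7  ->  a_3 = 7/6
  x^2: 12 a_4 - 6 a_2 = 0  ->  12 a_4 = 6 a_2 = 12  ->  a_4 = 1
Truncated series: y(x) = 1 + x + 2 x^2 + (7/6) x^3 + x^4 + O(x^5).

a_0 = 1; a_1 = 1; a_2 = 2; a_3 = 7/6; a_4 = 1
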